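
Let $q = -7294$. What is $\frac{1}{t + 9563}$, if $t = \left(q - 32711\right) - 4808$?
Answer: $- \frac{1}{35250} \approx -2.8369 \cdot 10^{-5}$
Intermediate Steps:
$t = -44813$ ($t = \left(-7294 - 32711\right) - 4808 = -40005 - 4808 = -44813$)
$\frac{1}{t + 9563} = \frac{1}{-44813 + 9563} = \frac{1}{-35250} = - \frac{1}{35250}$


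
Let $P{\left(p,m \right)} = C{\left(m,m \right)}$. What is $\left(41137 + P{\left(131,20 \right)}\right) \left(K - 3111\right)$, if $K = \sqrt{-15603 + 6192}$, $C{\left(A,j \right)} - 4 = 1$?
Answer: $-127992762 + 41142 i \sqrt{9411} \approx -1.2799 \cdot 10^{8} + 3.9912 \cdot 10^{6} i$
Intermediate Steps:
$C{\left(A,j \right)} = 5$ ($C{\left(A,j \right)} = 4 + 1 = 5$)
$K = i \sqrt{9411}$ ($K = \sqrt{-9411} = i \sqrt{9411} \approx 97.01 i$)
$P{\left(p,m \right)} = 5$
$\left(41137 + P{\left(131,20 \right)}\right) \left(K - 3111\right) = \left(41137 + 5\right) \left(i \sqrt{9411} - 3111\right) = 41142 \left(-3111 + i \sqrt{9411}\right) = -127992762 + 41142 i \sqrt{9411}$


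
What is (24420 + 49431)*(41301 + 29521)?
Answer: 5230275522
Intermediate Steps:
(24420 + 49431)*(41301 + 29521) = 73851*70822 = 5230275522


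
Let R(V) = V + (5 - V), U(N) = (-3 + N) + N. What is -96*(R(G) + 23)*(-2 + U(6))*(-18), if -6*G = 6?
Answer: 338688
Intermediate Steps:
G = -1 (G = -⅙*6 = -1)
U(N) = -3 + 2*N
R(V) = 5
-96*(R(G) + 23)*(-2 + U(6))*(-18) = -96*(5 + 23)*(-2 + (-3 + 2*6))*(-18) = -2688*(-2 + (-3 + 12))*(-18) = -2688*(-2 + 9)*(-18) = -2688*7*(-18) = -96*196*(-18) = -18816*(-18) = 338688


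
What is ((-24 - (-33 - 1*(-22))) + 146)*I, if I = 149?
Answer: 19817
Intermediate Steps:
((-24 - (-33 - 1*(-22))) + 146)*I = ((-24 - (-33 - 1*(-22))) + 146)*149 = ((-24 - (-33 + 22)) + 146)*149 = ((-24 - 1*(-11)) + 146)*149 = ((-24 + 11) + 146)*149 = (-13 + 146)*149 = 133*149 = 19817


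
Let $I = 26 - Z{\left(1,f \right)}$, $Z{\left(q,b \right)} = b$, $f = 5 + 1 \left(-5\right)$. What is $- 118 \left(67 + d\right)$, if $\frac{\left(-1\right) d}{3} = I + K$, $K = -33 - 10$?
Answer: $-13924$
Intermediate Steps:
$f = 0$ ($f = 5 - 5 = 0$)
$K = -43$
$I = 26$ ($I = 26 - 0 = 26 + 0 = 26$)
$d = 51$ ($d = - 3 \left(26 - 43\right) = \left(-3\right) \left(-17\right) = 51$)
$- 118 \left(67 + d\right) = - 118 \left(67 + 51\right) = \left(-118\right) 118 = -13924$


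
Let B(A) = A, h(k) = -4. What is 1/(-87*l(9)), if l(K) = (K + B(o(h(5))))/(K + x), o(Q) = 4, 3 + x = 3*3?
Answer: -5/377 ≈ -0.013263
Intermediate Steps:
x = 6 (x = -3 + 3*3 = -3 + 9 = 6)
l(K) = (4 + K)/(6 + K) (l(K) = (K + 4)/(K + 6) = (4 + K)/(6 + K))
1/(-87*l(9)) = 1/(-87*(4 + 9)/(6 + 9)) = 1/(-87*13/15) = 1/(-377/5) = -5/377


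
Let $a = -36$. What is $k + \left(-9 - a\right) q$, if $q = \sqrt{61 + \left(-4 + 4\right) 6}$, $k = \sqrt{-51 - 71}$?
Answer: $27 \sqrt{61} + i \sqrt{122} \approx 210.88 + 11.045 i$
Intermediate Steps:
$k = i \sqrt{122}$ ($k = \sqrt{-122} = i \sqrt{122} \approx 11.045 i$)
$q = \sqrt{61}$ ($q = \sqrt{61 + 0 \cdot 6} = \sqrt{61 + 0} = \sqrt{61} \approx 7.8102$)
$k + \left(-9 - a\right) q = i \sqrt{122} + \left(-9 - -36\right) \sqrt{61} = i \sqrt{122} + \left(-9 + 36\right) \sqrt{61} = i \sqrt{122} + 27 \sqrt{61} = 27 \sqrt{61} + i \sqrt{122}$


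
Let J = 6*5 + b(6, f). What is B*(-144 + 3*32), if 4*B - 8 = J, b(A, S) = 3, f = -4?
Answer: -492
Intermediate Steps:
J = 33 (J = 6*5 + 3 = 30 + 3 = 33)
B = 41/4 (B = 2 + (1/4)*33 = 2 + 33/4 = 41/4 ≈ 10.250)
B*(-144 + 3*32) = 41*(-144 + 3*32)/4 = 41*(-144 + 96)/4 = (41/4)*(-48) = -492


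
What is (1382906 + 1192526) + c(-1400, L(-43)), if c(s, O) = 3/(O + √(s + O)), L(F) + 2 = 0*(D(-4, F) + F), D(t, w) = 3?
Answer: 1810528693/703 - 3*I*√1402/1406 ≈ 2.5754e+6 - 0.079893*I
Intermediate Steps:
L(F) = -2 (L(F) = -2 + 0*(3 + F) = -2 + 0 = -2)
c(s, O) = 3/(O + √(O + s))
(1382906 + 1192526) + c(-1400, L(-43)) = (1382906 + 1192526) + 3/(-2 + √(-2 - 1400)) = 2575432 + 3/(-2 + √(-1402)) = 2575432 + 3/(-2 + I*√1402)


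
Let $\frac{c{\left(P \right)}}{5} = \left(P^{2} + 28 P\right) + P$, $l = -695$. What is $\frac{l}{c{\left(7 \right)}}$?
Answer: $- \frac{139}{252} \approx -0.55159$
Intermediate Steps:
$c{\left(P \right)} = 5 P^{2} + 145 P$ ($c{\left(P \right)} = 5 \left(\left(P^{2} + 28 P\right) + P\right) = 5 \left(P^{2} + 29 P\right) = 5 P^{2} + 145 P$)
$\frac{l}{c{\left(7 \right)}} = - \frac{695}{5 \cdot 7 \left(29 + 7\right)} = - \frac{695}{5 \cdot 7 \cdot 36} = - \frac{695}{1260} = \left(-695\right) \frac{1}{1260} = - \frac{139}{252}$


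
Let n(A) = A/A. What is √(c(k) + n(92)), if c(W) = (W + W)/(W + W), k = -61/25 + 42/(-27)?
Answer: √2 ≈ 1.4142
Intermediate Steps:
n(A) = 1
k = -899/225 (k = -61*1/25 + 42*(-1/27) = -61/25 - 14/9 = -899/225 ≈ -3.9956)
c(W) = 1 (c(W) = (2*W)/((2*W)) = (2*W)*(1/(2*W)) = 1)
√(c(k) + n(92)) = √(1 + 1) = √2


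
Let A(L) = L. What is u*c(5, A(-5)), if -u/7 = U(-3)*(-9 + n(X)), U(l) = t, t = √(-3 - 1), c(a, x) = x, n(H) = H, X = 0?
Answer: -630*I ≈ -630.0*I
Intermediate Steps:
t = 2*I (t = √(-4) = 2*I ≈ 2.0*I)
U(l) = 2*I
u = 126*I (u = -7*2*I*(-9 + 0) = -7*2*I*(-9) = -(-126)*I = 126*I ≈ 126.0*I)
u*c(5, A(-5)) = (126*I)*(-5) = -630*I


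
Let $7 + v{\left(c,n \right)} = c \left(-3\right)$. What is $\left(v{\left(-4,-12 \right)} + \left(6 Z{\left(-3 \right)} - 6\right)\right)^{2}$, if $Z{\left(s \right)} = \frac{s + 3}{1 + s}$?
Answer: $1$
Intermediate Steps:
$v{\left(c,n \right)} = -7 - 3 c$ ($v{\left(c,n \right)} = -7 + c \left(-3\right) = -7 - 3 c$)
$Z{\left(s \right)} = \frac{3 + s}{1 + s}$
$\left(v{\left(-4,-12 \right)} + \left(6 Z{\left(-3 \right)} - 6\right)\right)^{2} = \left(\left(-7 - -12\right) - \left(6 - 6 \frac{3 - 3}{1 - 3}\right)\right)^{2} = \left(\left(-7 + 12\right) - \left(6 - 6 \frac{1}{-2} \cdot 0\right)\right)^{2} = \left(5 - \left(6 - 6 \left(\left(- \frac{1}{2}\right) 0\right)\right)\right)^{2} = \left(5 + \left(6 \cdot 0 - 6\right)\right)^{2} = \left(5 + \left(0 - 6\right)\right)^{2} = \left(5 - 6\right)^{2} = \left(-1\right)^{2} = 1$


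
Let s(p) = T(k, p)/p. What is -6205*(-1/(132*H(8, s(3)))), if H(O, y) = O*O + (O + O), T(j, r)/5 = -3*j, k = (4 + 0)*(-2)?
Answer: 1241/2112 ≈ 0.58759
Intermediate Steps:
k = -8 (k = 4*(-2) = -8)
T(j, r) = -15*j (T(j, r) = 5*(-3*j) = -15*j)
s(p) = 120/p (s(p) = (-15*(-8))/p = 120/p)
H(O, y) = O**2 + 2*O
-6205*(-1/(132*H(8, s(3)))) = -6205*(-1/(1056*(2 + 8))) = -6205/((8*10)*(-132)) = -6205/(80*(-132)) = -6205/(-10560) = -6205*(-1/10560) = 1241/2112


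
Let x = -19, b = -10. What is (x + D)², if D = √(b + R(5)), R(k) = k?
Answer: (19 - I*√5)² ≈ 356.0 - 84.971*I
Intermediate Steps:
D = I*√5 (D = √(-10 + 5) = √(-5) = I*√5 ≈ 2.2361*I)
(x + D)² = (-19 + I*√5)²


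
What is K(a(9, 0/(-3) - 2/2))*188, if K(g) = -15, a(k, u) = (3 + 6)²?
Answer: -2820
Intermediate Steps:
a(k, u) = 81 (a(k, u) = 9² = 81)
K(a(9, 0/(-3) - 2/2))*188 = -15*188 = -2820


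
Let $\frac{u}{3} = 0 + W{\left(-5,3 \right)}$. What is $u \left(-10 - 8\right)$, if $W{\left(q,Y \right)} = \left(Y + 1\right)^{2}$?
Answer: $-864$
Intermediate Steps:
$W{\left(q,Y \right)} = \left(1 + Y\right)^{2}$
$u = 48$ ($u = 3 \left(0 + \left(1 + 3\right)^{2}\right) = 3 \left(0 + 4^{2}\right) = 3 \left(0 + 16\right) = 3 \cdot 16 = 48$)
$u \left(-10 - 8\right) = 48 \left(-10 - 8\right) = 48 \left(-18\right) = -864$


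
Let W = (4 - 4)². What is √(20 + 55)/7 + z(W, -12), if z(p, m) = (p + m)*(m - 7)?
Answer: 228 + 5*√3/7 ≈ 229.24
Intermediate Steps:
W = 0 (W = 0² = 0)
z(p, m) = (-7 + m)*(m + p) (z(p, m) = (m + p)*(-7 + m) = (-7 + m)*(m + p))
√(20 + 55)/7 + z(W, -12) = √(20 + 55)/7 + ((-12)² - 7*(-12) - 7*0 - 12*0) = √75*(⅐) + (144 + 84 + 0 + 0) = (5*√3)*(⅐) + 228 = 5*√3/7 + 228 = 228 + 5*√3/7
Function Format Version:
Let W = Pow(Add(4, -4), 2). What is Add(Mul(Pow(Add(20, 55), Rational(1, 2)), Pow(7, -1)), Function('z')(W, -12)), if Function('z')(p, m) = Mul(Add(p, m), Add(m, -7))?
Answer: Add(228, Mul(Rational(5, 7), Pow(3, Rational(1, 2)))) ≈ 229.24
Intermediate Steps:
W = 0 (W = Pow(0, 2) = 0)
Function('z')(p, m) = Mul(Add(-7, m), Add(m, p)) (Function('z')(p, m) = Mul(Add(m, p), Add(-7, m)) = Mul(Add(-7, m), Add(m, p)))
Add(Mul(Pow(Add(20, 55), Rational(1, 2)), Pow(7, -1)), Function('z')(W, -12)) = Add(Mul(Pow(Add(20, 55), Rational(1, 2)), Pow(7, -1)), Add(Pow(-12, 2), Mul(-7, -12), Mul(-7, 0), Mul(-12, 0))) = Add(Mul(Pow(75, Rational(1, 2)), Rational(1, 7)), Add(144, 84, 0, 0)) = Add(Mul(Mul(5, Pow(3, Rational(1, 2))), Rational(1, 7)), 228) = Add(Mul(Rational(5, 7), Pow(3, Rational(1, 2))), 228) = Add(228, Mul(Rational(5, 7), Pow(3, Rational(1, 2))))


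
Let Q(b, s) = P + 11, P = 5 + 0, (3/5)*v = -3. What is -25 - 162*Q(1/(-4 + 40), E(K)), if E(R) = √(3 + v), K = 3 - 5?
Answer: -2617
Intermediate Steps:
v = -5 (v = (5/3)*(-3) = -5)
K = -2
E(R) = I*√2 (E(R) = √(3 - 5) = √(-2) = I*√2)
P = 5
Q(b, s) = 16 (Q(b, s) = 5 + 11 = 16)
-25 - 162*Q(1/(-4 + 40), E(K)) = -25 - 162*16 = -25 - 2592 = -2617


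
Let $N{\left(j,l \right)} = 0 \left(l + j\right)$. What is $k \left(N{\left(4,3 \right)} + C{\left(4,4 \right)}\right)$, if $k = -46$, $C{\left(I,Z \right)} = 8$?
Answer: $-368$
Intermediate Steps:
$N{\left(j,l \right)} = 0$ ($N{\left(j,l \right)} = 0 \left(j + l\right) = 0$)
$k \left(N{\left(4,3 \right)} + C{\left(4,4 \right)}\right) = - 46 \left(0 + 8\right) = \left(-46\right) 8 = -368$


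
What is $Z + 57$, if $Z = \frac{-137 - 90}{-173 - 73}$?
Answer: $\frac{14249}{246} \approx 57.923$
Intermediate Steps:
$Z = \frac{227}{246}$ ($Z = - \frac{227}{-246} = \left(-227\right) \left(- \frac{1}{246}\right) = \frac{227}{246} \approx 0.92276$)
$Z + 57 = \frac{227}{246} + 57 = \frac{14249}{246}$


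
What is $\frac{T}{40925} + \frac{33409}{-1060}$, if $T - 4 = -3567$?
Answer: $- \frac{274208021}{8676100} \approx -31.605$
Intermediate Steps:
$T = -3563$ ($T = 4 - 3567 = -3563$)
$\frac{T}{40925} + \frac{33409}{-1060} = - \frac{3563}{40925} + \frac{33409}{-1060} = \left(-3563\right) \frac{1}{40925} + 33409 \left(- \frac{1}{1060}\right) = - \frac{3563}{40925} - \frac{33409}{1060} = - \frac{274208021}{8676100}$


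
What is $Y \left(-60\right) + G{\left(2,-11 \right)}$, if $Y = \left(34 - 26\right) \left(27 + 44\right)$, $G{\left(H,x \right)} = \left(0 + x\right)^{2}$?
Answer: $-33959$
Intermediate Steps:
$G{\left(H,x \right)} = x^{2}$
$Y = 568$ ($Y = 8 \cdot 71 = 568$)
$Y \left(-60\right) + G{\left(2,-11 \right)} = 568 \left(-60\right) + \left(-11\right)^{2} = -34080 + 121 = -33959$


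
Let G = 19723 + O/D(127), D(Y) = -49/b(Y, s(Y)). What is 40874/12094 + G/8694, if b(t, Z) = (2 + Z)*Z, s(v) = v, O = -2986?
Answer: 310367319677/2576058282 ≈ 120.48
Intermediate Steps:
b(t, Z) = Z*(2 + Z)
D(Y) = -49/(Y*(2 + Y)) (D(Y) = -49*1/(Y*(2 + Y)) = -49/(Y*(2 + Y)))
G = 49886065/49 (G = 19723 - 2986/((-49/(127*(2 + 127)))) = 19723 - 2986/((-49*1/127/129)) = 19723 - 2986/((-49*1/127*1/129)) = 19723 - 2986/(-49/16383) = 19723 - 2986*(-16383/49) = 19723 + 48919638/49 = 49886065/49 ≈ 1.0181e+6)
40874/12094 + G/8694 = 40874/12094 + (49886065/49)/8694 = 40874*(1/12094) + (49886065/49)*(1/8694) = 20437/6047 + 49886065/426006 = 310367319677/2576058282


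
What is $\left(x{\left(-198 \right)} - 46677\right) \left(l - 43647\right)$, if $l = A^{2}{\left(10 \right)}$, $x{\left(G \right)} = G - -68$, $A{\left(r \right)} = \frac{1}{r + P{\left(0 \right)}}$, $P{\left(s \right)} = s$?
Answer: $\frac{204298466093}{100} \approx 2.043 \cdot 10^{9}$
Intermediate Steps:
$A{\left(r \right)} = \frac{1}{r}$ ($A{\left(r \right)} = \frac{1}{r + 0} = \frac{1}{r}$)
$x{\left(G \right)} = 68 + G$ ($x{\left(G \right)} = G + 68 = 68 + G$)
$l = \frac{1}{100}$ ($l = \left(\frac{1}{10}\right)^{2} = \frac{1}{100} \approx 0.01$)
$\left(x{\left(-198 \right)} - 46677\right) \left(l - 43647\right) = \left(\left(68 - 198\right) - 46677\right) \left(\frac{1}{100} - 43647\right) = \left(-130 - 46677\right) \left(- \frac{4364699}{100}\right) = \left(-46807\right) \left(- \frac{4364699}{100}\right) = \frac{204298466093}{100}$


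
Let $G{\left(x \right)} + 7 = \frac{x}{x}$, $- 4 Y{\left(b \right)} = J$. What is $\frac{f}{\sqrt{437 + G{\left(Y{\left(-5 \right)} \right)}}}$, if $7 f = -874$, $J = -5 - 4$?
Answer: $- \frac{874 \sqrt{431}}{3017} \approx -6.0142$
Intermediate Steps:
$J = -9$ ($J = -5 - 4 = -9$)
$Y{\left(b \right)} = \frac{9}{4}$ ($Y{\left(b \right)} = \left(- \frac{1}{4}\right) \left(-9\right) = \frac{9}{4}$)
$f = - \frac{874}{7}$ ($f = \frac{1}{7} \left(-874\right) = - \frac{874}{7} \approx -124.86$)
$G{\left(x \right)} = -6$ ($G{\left(x \right)} = -7 + \frac{x}{x} = -7 + 1 = -6$)
$\frac{f}{\sqrt{437 + G{\left(Y{\left(-5 \right)} \right)}}} = - \frac{874}{7 \sqrt{437 - 6}} = - \frac{874}{7 \sqrt{431}} = - \frac{874 \frac{\sqrt{431}}{431}}{7} = - \frac{874 \sqrt{431}}{3017}$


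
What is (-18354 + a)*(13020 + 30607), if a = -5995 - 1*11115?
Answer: -1547187928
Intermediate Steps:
a = -17110 (a = -5995 - 11115 = -17110)
(-18354 + a)*(13020 + 30607) = (-18354 - 17110)*(13020 + 30607) = -35464*43627 = -1547187928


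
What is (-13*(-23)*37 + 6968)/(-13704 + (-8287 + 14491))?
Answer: -18031/7500 ≈ -2.4041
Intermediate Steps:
(-13*(-23)*37 + 6968)/(-13704 + (-8287 + 14491)) = (299*37 + 6968)/(-13704 + 6204) = (11063 + 6968)/(-7500) = 18031*(-1/7500) = -18031/7500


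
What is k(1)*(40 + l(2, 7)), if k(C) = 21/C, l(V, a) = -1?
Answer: 819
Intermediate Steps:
k(1)*(40 + l(2, 7)) = (21/1)*(40 - 1) = (21*1)*39 = 21*39 = 819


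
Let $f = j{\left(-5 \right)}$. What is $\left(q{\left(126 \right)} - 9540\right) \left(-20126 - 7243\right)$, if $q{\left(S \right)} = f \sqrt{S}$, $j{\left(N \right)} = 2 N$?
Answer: $261100260 + 821070 \sqrt{14} \approx 2.6417 \cdot 10^{8}$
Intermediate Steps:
$f = -10$ ($f = 2 \left(-5\right) = -10$)
$q{\left(S \right)} = - 10 \sqrt{S}$
$\left(q{\left(126 \right)} - 9540\right) \left(-20126 - 7243\right) = \left(- 10 \sqrt{126} - 9540\right) \left(-20126 - 7243\right) = \left(- 10 \cdot 3 \sqrt{14} - 9540\right) \left(-27369\right) = \left(- 30 \sqrt{14} - 9540\right) \left(-27369\right) = \left(-9540 - 30 \sqrt{14}\right) \left(-27369\right) = 261100260 + 821070 \sqrt{14}$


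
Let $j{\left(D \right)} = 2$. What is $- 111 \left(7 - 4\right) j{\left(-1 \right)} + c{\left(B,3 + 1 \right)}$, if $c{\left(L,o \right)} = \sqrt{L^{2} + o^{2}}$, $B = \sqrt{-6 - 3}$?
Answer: $-666 + \sqrt{7} \approx -663.35$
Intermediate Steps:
$B = 3 i$ ($B = \sqrt{-9} = 3 i \approx 3.0 i$)
$- 111 \left(7 - 4\right) j{\left(-1 \right)} + c{\left(B,3 + 1 \right)} = - 111 \left(7 - 4\right) 2 + \sqrt{\left(3 i\right)^{2} + \left(3 + 1\right)^{2}} = - 111 \cdot 3 \cdot 2 + \sqrt{-9 + 4^{2}} = \left(-111\right) 6 + \sqrt{-9 + 16} = -666 + \sqrt{7}$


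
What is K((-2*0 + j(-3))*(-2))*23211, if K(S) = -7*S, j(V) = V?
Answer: -974862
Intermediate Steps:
K((-2*0 + j(-3))*(-2))*23211 = -7*(-2*0 - 3)*(-2)*23211 = -7*(0 - 3)*(-2)*23211 = -(-21)*(-2)*23211 = -7*6*23211 = -42*23211 = -974862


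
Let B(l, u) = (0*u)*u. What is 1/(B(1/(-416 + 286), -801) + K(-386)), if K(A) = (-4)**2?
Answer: 1/16 ≈ 0.062500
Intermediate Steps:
K(A) = 16
B(l, u) = 0 (B(l, u) = 0*u = 0)
1/(B(1/(-416 + 286), -801) + K(-386)) = 1/(0 + 16) = 1/16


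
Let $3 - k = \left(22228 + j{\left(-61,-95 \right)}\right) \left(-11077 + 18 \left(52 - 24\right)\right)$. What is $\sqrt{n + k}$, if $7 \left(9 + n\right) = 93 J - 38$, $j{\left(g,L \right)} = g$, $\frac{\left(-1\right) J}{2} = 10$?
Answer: $\frac{\sqrt{11484199279}}{7} \approx 15309.0$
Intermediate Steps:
$J = -20$ ($J = \left(-2\right) 10 = -20$)
$n = - \frac{1961}{7}$ ($n = -9 + \frac{93 \left(-20\right) - 38}{7} = -9 + \frac{-1860 - 38}{7} = -9 + \frac{1}{7} \left(-1898\right) = -9 - \frac{1898}{7} = - \frac{1961}{7} \approx -280.14$)
$k = 234371694$ ($k = 3 - \left(22228 - 61\right) \left(-11077 + 18 \left(52 - 24\right)\right) = 3 - 22167 \left(-11077 + 18 \cdot 28\right) = 3 - 22167 \left(-11077 + 504\right) = 3 - 22167 \left(-10573\right) = 3 - -234371691 = 3 + 234371691 = 234371694$)
$\sqrt{n + k} = \sqrt{- \frac{1961}{7} + 234371694} = \sqrt{\frac{1640599897}{7}} = \frac{\sqrt{11484199279}}{7}$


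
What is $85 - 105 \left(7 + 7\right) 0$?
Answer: $85$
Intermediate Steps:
$85 - 105 \left(7 + 7\right) 0 = 85 - 105 \cdot 14 \cdot 0 = 85 - 0 = 85 + 0 = 85$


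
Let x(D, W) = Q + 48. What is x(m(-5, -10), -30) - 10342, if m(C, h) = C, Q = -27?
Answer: -10321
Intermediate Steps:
x(D, W) = 21 (x(D, W) = -27 + 48 = 21)
x(m(-5, -10), -30) - 10342 = 21 - 10342 = -10321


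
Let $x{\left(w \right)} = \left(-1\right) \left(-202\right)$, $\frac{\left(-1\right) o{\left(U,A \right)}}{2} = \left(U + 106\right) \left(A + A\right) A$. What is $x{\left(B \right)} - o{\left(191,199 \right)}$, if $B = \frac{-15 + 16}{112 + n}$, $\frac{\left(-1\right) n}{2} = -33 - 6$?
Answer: $47046190$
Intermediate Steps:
$n = 78$ ($n = - 2 \left(-33 - 6\right) = \left(-2\right) \left(-39\right) = 78$)
$o{\left(U,A \right)} = - 4 A^{2} \left(106 + U\right)$ ($o{\left(U,A \right)} = - 2 \left(U + 106\right) \left(A + A\right) A = - 2 \left(106 + U\right) 2 A A = - 2 \cdot 2 A \left(106 + U\right) A = - 2 \cdot 2 A^{2} \left(106 + U\right) = - 4 A^{2} \left(106 + U\right)$)
$B = \frac{1}{190}$ ($B = \frac{-15 + 16}{112 + 78} = 1 \cdot \frac{1}{190} = \frac{1}{190} \approx 0.0052632$)
$x{\left(w \right)} = 202$
$x{\left(B \right)} - o{\left(191,199 \right)} = 202 - 4 \cdot 199^{2} \left(-106 - 191\right) = 202 - 4 \cdot 39601 \left(-106 - 191\right) = 202 - 4 \cdot 39601 \left(-297\right) = 202 - -47045988 = 202 + 47045988 = 47046190$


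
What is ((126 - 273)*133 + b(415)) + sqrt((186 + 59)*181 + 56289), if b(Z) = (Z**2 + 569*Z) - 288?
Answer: 388521 + sqrt(100634) ≈ 3.8884e+5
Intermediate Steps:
b(Z) = -288 + Z**2 + 569*Z
((126 - 273)*133 + b(415)) + sqrt((186 + 59)*181 + 56289) = ((126 - 273)*133 + (-288 + 415**2 + 569*415)) + sqrt((186 + 59)*181 + 56289) = (-147*133 + (-288 + 172225 + 236135)) + sqrt(245*181 + 56289) = (-19551 + 408072) + sqrt(44345 + 56289) = 388521 + sqrt(100634)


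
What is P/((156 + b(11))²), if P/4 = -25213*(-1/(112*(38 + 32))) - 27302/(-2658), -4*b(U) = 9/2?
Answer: 1124255336/499843073205 ≈ 0.0022492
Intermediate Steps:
b(U) = -9/8 (b(U) = -9/(4*2) = -¼*9/2 = -9/8)
P = 140531917/2604840 (P = 4*(-25213*(-1/(112*(38 + 32))) - 27302/(-2658)) = 4*(-25213/(70*(-112)) - 27302*(-1/2658)) = 4*(-25213/(-7840) + 13651/1329) = 4*(-25213*(-1/7840) + 13651/1329) = 4*(25213/7840 + 13651/1329) = 4*(140531917/10419360) = 140531917/2604840 ≈ 53.950)
P/((156 + b(11))²) = 140531917/(2604840*((156 - 9/8)²)) = 140531917/(2604840*((1239/8)²)) = 140531917/(2604840*(1535121/64)) = (140531917/2604840)*(64/1535121) = 1124255336/499843073205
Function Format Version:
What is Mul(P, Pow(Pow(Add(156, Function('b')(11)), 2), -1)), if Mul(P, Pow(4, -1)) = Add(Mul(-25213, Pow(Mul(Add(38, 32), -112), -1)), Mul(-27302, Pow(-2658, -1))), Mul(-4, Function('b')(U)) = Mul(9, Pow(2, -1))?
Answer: Rational(1124255336, 499843073205) ≈ 0.0022492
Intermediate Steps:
Function('b')(U) = Rational(-9, 8) (Function('b')(U) = Mul(Rational(-1, 4), Mul(9, Pow(2, -1))) = Mul(Rational(-1, 4), Mul(9, Rational(1, 2))) = Mul(Rational(-1, 4), Rational(9, 2)) = Rational(-9, 8))
P = Rational(140531917, 2604840) (P = Mul(4, Add(Mul(-25213, Pow(Mul(Add(38, 32), -112), -1)), Mul(-27302, Pow(-2658, -1)))) = Mul(4, Add(Mul(-25213, Pow(Mul(70, -112), -1)), Mul(-27302, Rational(-1, 2658)))) = Mul(4, Add(Mul(-25213, Pow(-7840, -1)), Rational(13651, 1329))) = Mul(4, Add(Mul(-25213, Rational(-1, 7840)), Rational(13651, 1329))) = Mul(4, Add(Rational(25213, 7840), Rational(13651, 1329))) = Mul(4, Rational(140531917, 10419360)) = Rational(140531917, 2604840) ≈ 53.950)
Mul(P, Pow(Pow(Add(156, Function('b')(11)), 2), -1)) = Mul(Rational(140531917, 2604840), Pow(Pow(Add(156, Rational(-9, 8)), 2), -1)) = Mul(Rational(140531917, 2604840), Pow(Pow(Rational(1239, 8), 2), -1)) = Mul(Rational(140531917, 2604840), Pow(Rational(1535121, 64), -1)) = Mul(Rational(140531917, 2604840), Rational(64, 1535121)) = Rational(1124255336, 499843073205)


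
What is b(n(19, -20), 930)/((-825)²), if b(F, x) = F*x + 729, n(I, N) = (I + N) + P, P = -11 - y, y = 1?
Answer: -3787/226875 ≈ -0.016692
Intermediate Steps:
P = -12 (P = -11 - 1*1 = -11 - 1 = -12)
n(I, N) = -12 + I + N (n(I, N) = (I + N) - 12 = -12 + I + N)
b(F, x) = 729 + F*x
b(n(19, -20), 930)/((-825)²) = (729 + (-12 + 19 - 20)*930)/((-825)²) = (729 - 13*930)/680625 = (729 - 12090)*(1/680625) = -11361*1/680625 = -3787/226875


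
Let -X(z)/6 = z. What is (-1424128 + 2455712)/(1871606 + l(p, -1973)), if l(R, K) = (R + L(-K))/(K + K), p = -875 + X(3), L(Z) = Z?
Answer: 1017657616/1846339049 ≈ 0.55118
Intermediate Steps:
X(z) = -6*z
p = -893 (p = -875 - 6*3 = -875 - 18 = -893)
l(R, K) = (R - K)/(2*K) (l(R, K) = (R - K)/(K + K) = (R - K)/((2*K)) = (R - K)*(1/(2*K)) = (R - K)/(2*K))
(-1424128 + 2455712)/(1871606 + l(p, -1973)) = (-1424128 + 2455712)/(1871606 + (½)*(-893 - 1*(-1973))/(-1973)) = 1031584/(1871606 + (½)*(-1/1973)*(-893 + 1973)) = 1031584/(1871606 + (½)*(-1/1973)*1080) = 1031584/(1871606 - 540/1973) = 1031584/(3692678098/1973) = 1031584*(1973/3692678098) = 1017657616/1846339049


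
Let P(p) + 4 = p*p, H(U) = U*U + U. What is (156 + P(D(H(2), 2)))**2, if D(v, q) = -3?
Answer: 25921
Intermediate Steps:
H(U) = U + U**2 (H(U) = U**2 + U = U + U**2)
P(p) = -4 + p**2 (P(p) = -4 + p*p = -4 + p**2)
(156 + P(D(H(2), 2)))**2 = (156 + (-4 + (-3)**2))**2 = (156 + (-4 + 9))**2 = (156 + 5)**2 = 161**2 = 25921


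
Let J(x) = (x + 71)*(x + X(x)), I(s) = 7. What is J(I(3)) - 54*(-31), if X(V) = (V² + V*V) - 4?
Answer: 9552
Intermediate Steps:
X(V) = -4 + 2*V² (X(V) = (V² + V²) - 4 = 2*V² - 4 = -4 + 2*V²)
J(x) = (71 + x)*(-4 + x + 2*x²) (J(x) = (x + 71)*(x + (-4 + 2*x²)) = (71 + x)*(-4 + x + 2*x²))
J(I(3)) - 54*(-31) = (-284 + 2*7³ + 67*7 + 143*7²) - 54*(-31) = (-284 + 2*343 + 469 + 143*49) - 1*(-1674) = (-284 + 686 + 469 + 7007) + 1674 = 7878 + 1674 = 9552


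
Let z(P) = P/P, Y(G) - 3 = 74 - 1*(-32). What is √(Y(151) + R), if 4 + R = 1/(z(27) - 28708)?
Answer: √86529615438/28707 ≈ 10.247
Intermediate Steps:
Y(G) = 109 (Y(G) = 3 + (74 - 1*(-32)) = 3 + (74 + 32) = 3 + 106 = 109)
z(P) = 1
R = -114829/28707 (R = -4 + 1/(1 - 28708) = -4 + 1/(-28707) = -4 - 1/28707 = -114829/28707 ≈ -4.0000)
√(Y(151) + R) = √(109 - 114829/28707) = √(3014234/28707) = √86529615438/28707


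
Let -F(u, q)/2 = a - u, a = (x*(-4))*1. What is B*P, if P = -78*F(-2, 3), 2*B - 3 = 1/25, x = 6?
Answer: -130416/25 ≈ -5216.6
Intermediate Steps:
a = -24 (a = (6*(-4))*1 = -24*1 = -24)
F(u, q) = 48 + 2*u (F(u, q) = -2*(-24 - u) = 48 + 2*u)
B = 38/25 (B = 3/2 + (½)/25 = 3/2 + (½)*(1/25) = 3/2 + 1/50 = 38/25 ≈ 1.5200)
P = -3432 (P = -78*(48 + 2*(-2)) = -78*(48 - 4) = -78*44 = -3432)
B*P = (38/25)*(-3432) = -130416/25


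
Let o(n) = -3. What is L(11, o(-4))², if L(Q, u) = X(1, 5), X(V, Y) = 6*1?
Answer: 36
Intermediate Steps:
X(V, Y) = 6
L(Q, u) = 6
L(11, o(-4))² = 6² = 36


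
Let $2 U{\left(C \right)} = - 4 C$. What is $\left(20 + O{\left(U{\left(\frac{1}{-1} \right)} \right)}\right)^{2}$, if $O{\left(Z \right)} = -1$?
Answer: $361$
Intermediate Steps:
$U{\left(C \right)} = - 2 C$ ($U{\left(C \right)} = \frac{\left(-4\right) C}{2} = - 2 C$)
$\left(20 + O{\left(U{\left(\frac{1}{-1} \right)} \right)}\right)^{2} = \left(20 - 1\right)^{2} = 19^{2} = 361$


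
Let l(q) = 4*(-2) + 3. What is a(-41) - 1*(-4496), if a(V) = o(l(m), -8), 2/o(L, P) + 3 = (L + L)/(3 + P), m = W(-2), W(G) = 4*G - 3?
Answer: 4494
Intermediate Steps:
W(G) = -3 + 4*G
m = -11 (m = -3 + 4*(-2) = -3 - 8 = -11)
l(q) = -5 (l(q) = -8 + 3 = -5)
o(L, P) = 2/(-3 + 2*L/(3 + P)) (o(L, P) = 2/(-3 + (L + L)/(3 + P)) = 2/(-3 + (2*L)/(3 + P)) = 2/(-3 + 2*L/(3 + P)))
a(V) = -2 (a(V) = 2*(3 - 8)/(-9 - 3*(-8) + 2*(-5)) = 2*(-5)/(-9 + 24 - 10) = 2*(-5)/5 = 2*(1/5)*(-5) = -2)
a(-41) - 1*(-4496) = -2 - 1*(-4496) = -2 + 4496 = 4494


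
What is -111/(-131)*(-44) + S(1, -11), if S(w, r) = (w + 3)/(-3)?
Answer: -15176/393 ≈ -38.616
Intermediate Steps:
S(w, r) = -1 - w/3 (S(w, r) = (3 + w)*(-1/3) = -1 - w/3)
-111/(-131)*(-44) + S(1, -11) = -111/(-131)*(-44) + (-1 - 1/3*1) = -111*(-1/131)*(-44) + (-1 - 1/3) = (111/131)*(-44) - 4/3 = -4884/131 - 4/3 = -15176/393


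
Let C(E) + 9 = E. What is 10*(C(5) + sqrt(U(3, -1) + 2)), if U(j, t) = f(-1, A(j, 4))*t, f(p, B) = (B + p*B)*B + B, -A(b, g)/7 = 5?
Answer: -40 + 10*sqrt(37) ≈ 20.828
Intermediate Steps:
C(E) = -9 + E
A(b, g) = -35 (A(b, g) = -7*5 = -35)
f(p, B) = B + B*(B + B*p) (f(p, B) = (B + B*p)*B + B = B*(B + B*p) + B = B + B*(B + B*p))
U(j, t) = -35*t (U(j, t) = (-35*(1 - 35 - 35*(-1)))*t = (-35*(1 - 35 + 35))*t = (-35*1)*t = -35*t)
10*(C(5) + sqrt(U(3, -1) + 2)) = 10*((-9 + 5) + sqrt(-35*(-1) + 2)) = 10*(-4 + sqrt(35 + 2)) = 10*(-4 + sqrt(37)) = -40 + 10*sqrt(37)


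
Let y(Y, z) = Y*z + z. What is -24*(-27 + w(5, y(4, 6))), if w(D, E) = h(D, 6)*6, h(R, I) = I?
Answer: -216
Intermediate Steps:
y(Y, z) = z + Y*z
w(D, E) = 36 (w(D, E) = 6*6 = 36)
-24*(-27 + w(5, y(4, 6))) = -24*(-27 + 36) = -24*9 = -216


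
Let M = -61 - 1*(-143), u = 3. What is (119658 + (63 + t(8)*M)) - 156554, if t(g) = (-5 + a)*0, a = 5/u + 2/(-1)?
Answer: -36833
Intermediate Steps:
a = -1/3 (a = 5/3 + 2/(-1) = 5*(1/3) + 2*(-1) = 5/3 - 2 = -1/3 ≈ -0.33333)
t(g) = 0 (t(g) = (-5 - 1/3)*0 = -16/3*0 = 0)
M = 82 (M = -61 + 143 = 82)
(119658 + (63 + t(8)*M)) - 156554 = (119658 + (63 + 0*82)) - 156554 = (119658 + (63 + 0)) - 156554 = (119658 + 63) - 156554 = 119721 - 156554 = -36833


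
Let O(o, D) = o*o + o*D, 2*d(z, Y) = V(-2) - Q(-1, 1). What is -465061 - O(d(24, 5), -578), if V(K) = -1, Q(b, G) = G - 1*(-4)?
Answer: -466804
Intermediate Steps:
Q(b, G) = 4 + G (Q(b, G) = G + 4 = 4 + G)
d(z, Y) = -3 (d(z, Y) = (-1 - (4 + 1))/2 = (-1 - 1*5)/2 = (-1 - 5)/2 = (½)*(-6) = -3)
O(o, D) = o² + D*o
-465061 - O(d(24, 5), -578) = -465061 - (-3)*(-578 - 3) = -465061 - (-3)*(-581) = -465061 - 1*1743 = -465061 - 1743 = -466804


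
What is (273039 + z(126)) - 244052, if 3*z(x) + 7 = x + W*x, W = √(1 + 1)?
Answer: 87080/3 + 42*√2 ≈ 29086.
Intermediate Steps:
W = √2 ≈ 1.4142
z(x) = -7/3 + x/3 + x*√2/3 (z(x) = -7/3 + (x + √2*x)/3 = -7/3 + (x + x*√2)/3 = -7/3 + (x/3 + x*√2/3) = -7/3 + x/3 + x*√2/3)
(273039 + z(126)) - 244052 = (273039 + (-7/3 + (⅓)*126 + (⅓)*126*√2)) - 244052 = (273039 + (-7/3 + 42 + 42*√2)) - 244052 = (273039 + (119/3 + 42*√2)) - 244052 = (819236/3 + 42*√2) - 244052 = 87080/3 + 42*√2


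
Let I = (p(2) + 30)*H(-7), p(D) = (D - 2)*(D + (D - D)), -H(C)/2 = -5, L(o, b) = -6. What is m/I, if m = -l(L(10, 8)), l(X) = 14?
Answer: -7/150 ≈ -0.046667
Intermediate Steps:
H(C) = 10 (H(C) = -2*(-5) = 10)
p(D) = D*(-2 + D) (p(D) = (-2 + D)*(D + 0) = (-2 + D)*D = D*(-2 + D))
m = -14 (m = -1*14 = -14)
I = 300 (I = (2*(-2 + 2) + 30)*10 = (2*0 + 30)*10 = (0 + 30)*10 = 30*10 = 300)
m/I = -14/300 = -14*1/300 = -7/150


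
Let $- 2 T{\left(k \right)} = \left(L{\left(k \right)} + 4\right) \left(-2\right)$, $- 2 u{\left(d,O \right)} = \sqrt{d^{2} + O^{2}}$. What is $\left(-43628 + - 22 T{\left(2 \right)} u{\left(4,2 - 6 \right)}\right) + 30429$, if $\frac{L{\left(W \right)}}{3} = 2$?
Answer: $-13199 + 440 \sqrt{2} \approx -12577.0$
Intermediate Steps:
$L{\left(W \right)} = 6$ ($L{\left(W \right)} = 3 \cdot 2 = 6$)
$u{\left(d,O \right)} = - \frac{\sqrt{O^{2} + d^{2}}}{2}$ ($u{\left(d,O \right)} = - \frac{\sqrt{d^{2} + O^{2}}}{2} = - \frac{\sqrt{O^{2} + d^{2}}}{2}$)
$T{\left(k \right)} = 10$ ($T{\left(k \right)} = - \frac{\left(6 + 4\right) \left(-2\right)}{2} = - \frac{10 \left(-2\right)}{2} = \left(- \frac{1}{2}\right) \left(-20\right) = 10$)
$\left(-43628 + - 22 T{\left(2 \right)} u{\left(4,2 - 6 \right)}\right) + 30429 = \left(-43628 + \left(-22\right) 10 \left(- \frac{\sqrt{\left(2 - 6\right)^{2} + 4^{2}}}{2}\right)\right) + 30429 = \left(-43628 - 220 \left(- \frac{\sqrt{\left(2 - 6\right)^{2} + 16}}{2}\right)\right) + 30429 = \left(-43628 - 220 \left(- \frac{\sqrt{\left(-4\right)^{2} + 16}}{2}\right)\right) + 30429 = \left(-43628 - 220 \left(- \frac{\sqrt{16 + 16}}{2}\right)\right) + 30429 = \left(-43628 - 220 \left(- \frac{\sqrt{32}}{2}\right)\right) + 30429 = \left(-43628 - 220 \left(- \frac{4 \sqrt{2}}{2}\right)\right) + 30429 = \left(-43628 - 220 \left(- 2 \sqrt{2}\right)\right) + 30429 = \left(-43628 + 440 \sqrt{2}\right) + 30429 = -13199 + 440 \sqrt{2}$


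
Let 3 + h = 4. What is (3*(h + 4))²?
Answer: 225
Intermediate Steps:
h = 1 (h = -3 + 4 = 1)
(3*(h + 4))² = (3*(1 + 4))² = (3*5)² = 15² = 225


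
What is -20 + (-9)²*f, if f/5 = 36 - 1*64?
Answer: -11360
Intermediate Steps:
f = -140 (f = 5*(36 - 1*64) = 5*(36 - 64) = 5*(-28) = -140)
-20 + (-9)²*f = -20 + (-9)²*(-140) = -20 + 81*(-140) = -20 - 11340 = -11360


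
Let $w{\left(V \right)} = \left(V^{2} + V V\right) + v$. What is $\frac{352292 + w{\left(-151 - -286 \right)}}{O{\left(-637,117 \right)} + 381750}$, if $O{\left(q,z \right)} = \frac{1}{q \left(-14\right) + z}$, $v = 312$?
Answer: $\frac{3515102890}{3449111251} \approx 1.0191$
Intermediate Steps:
$O{\left(q,z \right)} = \frac{1}{z - 14 q}$ ($O{\left(q,z \right)} = \frac{1}{- 14 q + z} = \frac{1}{z - 14 q}$)
$w{\left(V \right)} = 312 + 2 V^{2}$ ($w{\left(V \right)} = \left(V^{2} + V V\right) + 312 = \left(V^{2} + V^{2}\right) + 312 = 2 V^{2} + 312 = 312 + 2 V^{2}$)
$\frac{352292 + w{\left(-151 - -286 \right)}}{O{\left(-637,117 \right)} + 381750} = \frac{352292 + \left(312 + 2 \left(-151 - -286\right)^{2}\right)}{\frac{1}{117 - -8918} + 381750} = \frac{352292 + \left(312 + 2 \left(-151 + 286\right)^{2}\right)}{\frac{1}{117 + 8918} + 381750} = \frac{352292 + \left(312 + 2 \cdot 135^{2}\right)}{\frac{1}{9035} + 381750} = \frac{352292 + \left(312 + 2 \cdot 18225\right)}{\frac{1}{9035} + 381750} = \frac{352292 + \left(312 + 36450\right)}{\frac{3449111251}{9035}} = \left(352292 + 36762\right) \frac{9035}{3449111251} = 389054 \cdot \frac{9035}{3449111251} = \frac{3515102890}{3449111251}$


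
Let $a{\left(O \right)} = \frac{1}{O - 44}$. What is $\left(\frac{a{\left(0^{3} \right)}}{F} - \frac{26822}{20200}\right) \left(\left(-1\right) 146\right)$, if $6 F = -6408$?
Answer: $\frac{11501142919}{59327400} \approx 193.86$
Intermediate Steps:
$a{\left(O \right)} = \frac{1}{-44 + O}$
$F = -1068$ ($F = \frac{1}{6} \left(-6408\right) = -1068$)
$\left(\frac{a{\left(0^{3} \right)}}{F} - \frac{26822}{20200}\right) \left(\left(-1\right) 146\right) = \left(\frac{1}{\left(-44 + 0^{3}\right) \left(-1068\right)} - \frac{26822}{20200}\right) \left(\left(-1\right) 146\right) = \left(\frac{1}{-44 + 0} \left(- \frac{1}{1068}\right) - \frac{13411}{10100}\right) \left(-146\right) = \left(\frac{1}{-44} \left(- \frac{1}{1068}\right) - \frac{13411}{10100}\right) \left(-146\right) = \left(\left(- \frac{1}{44}\right) \left(- \frac{1}{1068}\right) - \frac{13411}{10100}\right) \left(-146\right) = \left(\frac{1}{46992} - \frac{13411}{10100}\right) \left(-146\right) = \left(- \frac{157549903}{118654800}\right) \left(-146\right) = \frac{11501142919}{59327400}$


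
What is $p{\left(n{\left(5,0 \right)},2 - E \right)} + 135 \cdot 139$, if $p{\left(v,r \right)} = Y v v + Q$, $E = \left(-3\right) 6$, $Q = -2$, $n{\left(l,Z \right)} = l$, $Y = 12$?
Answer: $19063$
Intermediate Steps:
$E = -18$
$p{\left(v,r \right)} = -2 + 12 v^{2}$ ($p{\left(v,r \right)} = 12 v v - 2 = 12 v^{2} - 2 = -2 + 12 v^{2}$)
$p{\left(n{\left(5,0 \right)},2 - E \right)} + 135 \cdot 139 = \left(-2 + 12 \cdot 5^{2}\right) + 135 \cdot 139 = \left(-2 + 12 \cdot 25\right) + 18765 = \left(-2 + 300\right) + 18765 = 298 + 18765 = 19063$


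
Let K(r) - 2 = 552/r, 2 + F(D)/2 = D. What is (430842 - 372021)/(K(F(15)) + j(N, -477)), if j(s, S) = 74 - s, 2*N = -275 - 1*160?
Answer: 218478/1169 ≈ 186.89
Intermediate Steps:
F(D) = -4 + 2*D
N = -435/2 (N = (-275 - 1*160)/2 = (-275 - 160)/2 = (1/2)*(-435) = -435/2 ≈ -217.50)
K(r) = 2 + 552/r
(430842 - 372021)/(K(F(15)) + j(N, -477)) = (430842 - 372021)/((2 + 552/(-4 + 2*15)) + (74 - 1*(-435/2))) = 58821/((2 + 552/(-4 + 30)) + (74 + 435/2)) = 58821/((2 + 552/26) + 583/2) = 58821/((2 + 552*(1/26)) + 583/2) = 58821/((2 + 276/13) + 583/2) = 58821/(302/13 + 583/2) = 58821/(8183/26) = 58821*(26/8183) = 218478/1169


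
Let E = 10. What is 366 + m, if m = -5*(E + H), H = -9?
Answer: 361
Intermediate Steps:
m = -5 (m = -5*(10 - 9) = -5*1 = -5)
366 + m = 366 - 5 = 361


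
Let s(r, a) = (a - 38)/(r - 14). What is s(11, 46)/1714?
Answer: -4/2571 ≈ -0.0015558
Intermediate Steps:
s(r, a) = (-38 + a)/(-14 + r)
s(11, 46)/1714 = ((-38 + 46)/(-14 + 11))/1714 = (8/(-3))*(1/1714) = -1/3*8*(1/1714) = -8/3*1/1714 = -4/2571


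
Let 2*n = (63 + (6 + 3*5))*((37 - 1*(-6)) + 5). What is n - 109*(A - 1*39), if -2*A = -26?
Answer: 4850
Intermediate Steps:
A = 13 (A = -½*(-26) = 13)
n = 2016 (n = ((63 + (6 + 3*5))*((37 - 1*(-6)) + 5))/2 = ((63 + (6 + 15))*((37 + 6) + 5))/2 = ((63 + 21)*(43 + 5))/2 = (84*48)/2 = (½)*4032 = 2016)
n - 109*(A - 1*39) = 2016 - 109*(13 - 1*39) = 2016 - 109*(13 - 39) = 2016 - 109*(-26) = 2016 + 2834 = 4850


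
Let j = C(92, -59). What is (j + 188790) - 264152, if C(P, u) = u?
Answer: -75421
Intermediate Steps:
j = -59
(j + 188790) - 264152 = (-59 + 188790) - 264152 = 188731 - 264152 = -75421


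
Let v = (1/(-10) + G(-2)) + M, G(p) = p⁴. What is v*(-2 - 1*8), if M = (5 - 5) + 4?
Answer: -199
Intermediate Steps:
M = 4 (M = 0 + 4 = 4)
v = 199/10 (v = (1/(-10) + (-2)⁴) + 4 = (-⅒ + 16) + 4 = 159/10 + 4 = 199/10 ≈ 19.900)
v*(-2 - 1*8) = 199*(-2 - 1*8)/10 = 199*(-2 - 8)/10 = (199/10)*(-10) = -199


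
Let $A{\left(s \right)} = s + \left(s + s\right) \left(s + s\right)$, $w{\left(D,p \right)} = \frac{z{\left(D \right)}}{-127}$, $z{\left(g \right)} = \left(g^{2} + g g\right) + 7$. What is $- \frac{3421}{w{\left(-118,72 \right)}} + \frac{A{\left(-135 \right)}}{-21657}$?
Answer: $\frac{2460794248}{201085245} \approx 12.238$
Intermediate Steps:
$z{\left(g \right)} = 7 + 2 g^{2}$ ($z{\left(g \right)} = \left(g^{2} + g^{2}\right) + 7 = 2 g^{2} + 7 = 7 + 2 g^{2}$)
$w{\left(D,p \right)} = - \frac{7}{127} - \frac{2 D^{2}}{127}$ ($w{\left(D,p \right)} = \frac{7 + 2 D^{2}}{-127} = \left(7 + 2 D^{2}\right) \left(- \frac{1}{127}\right) = - \frac{7}{127} - \frac{2 D^{2}}{127}$)
$A{\left(s \right)} = s + 4 s^{2}$ ($A{\left(s \right)} = s + 2 s 2 s = s + 4 s^{2}$)
$- \frac{3421}{w{\left(-118,72 \right)}} + \frac{A{\left(-135 \right)}}{-21657} = - \frac{3421}{- \frac{7}{127} - \frac{2 \left(-118\right)^{2}}{127}} + \frac{\left(-135\right) \left(1 + 4 \left(-135\right)\right)}{-21657} = - \frac{3421}{- \frac{7}{127} - \frac{27848}{127}} + - 135 \left(1 - 540\right) \left(- \frac{1}{21657}\right) = - \frac{3421}{- \frac{7}{127} - \frac{27848}{127}} + \left(-135\right) \left(-539\right) \left(- \frac{1}{21657}\right) = - \frac{3421}{- \frac{27855}{127}} + 72765 \left(- \frac{1}{21657}\right) = \left(-3421\right) \left(- \frac{127}{27855}\right) - \frac{24255}{7219} = \frac{434467}{27855} - \frac{24255}{7219} = \frac{2460794248}{201085245}$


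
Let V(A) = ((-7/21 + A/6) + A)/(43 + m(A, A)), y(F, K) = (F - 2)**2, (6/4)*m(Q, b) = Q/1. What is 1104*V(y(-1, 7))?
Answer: 11224/49 ≈ 229.06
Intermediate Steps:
m(Q, b) = 2*Q/3 (m(Q, b) = 2*(Q/1)/3 = 2*(Q*1)/3 = 2*Q/3)
y(F, K) = (-2 + F)**2
V(A) = (-1/3 + 7*A/6)/(43 + 2*A/3) (V(A) = ((-7/21 + A/6) + A)/(43 + 2*A/3) = ((-7*1/21 + A*(1/6)) + A)/(43 + 2*A/3) = ((-1/3 + A/6) + A)/(43 + 2*A/3) = (-1/3 + 7*A/6)/(43 + 2*A/3))
1104*V(y(-1, 7)) = 1104*((-2 + 7*(-2 - 1)**2)/(2*(129 + 2*(-2 - 1)**2))) = 1104*((-2 + 7*(-3)**2)/(2*(129 + 2*(-3)**2))) = 1104*((-2 + 7*9)/(2*(129 + 2*9))) = 1104*((-2 + 63)/(2*(129 + 18))) = 1104*((1/2)*61/147) = 1104*((1/2)*(1/147)*61) = 1104*(61/294) = 11224/49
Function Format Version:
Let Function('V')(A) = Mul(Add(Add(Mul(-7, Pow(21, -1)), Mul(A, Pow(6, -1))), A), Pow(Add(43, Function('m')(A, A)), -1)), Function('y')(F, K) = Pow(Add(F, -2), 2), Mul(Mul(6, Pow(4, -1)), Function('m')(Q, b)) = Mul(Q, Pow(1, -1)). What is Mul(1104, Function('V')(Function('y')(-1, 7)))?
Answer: Rational(11224, 49) ≈ 229.06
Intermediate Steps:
Function('m')(Q, b) = Mul(Rational(2, 3), Q) (Function('m')(Q, b) = Mul(Rational(2, 3), Mul(Q, Pow(1, -1))) = Mul(Rational(2, 3), Mul(Q, 1)) = Mul(Rational(2, 3), Q))
Function('y')(F, K) = Pow(Add(-2, F), 2)
Function('V')(A) = Mul(Pow(Add(43, Mul(Rational(2, 3), A)), -1), Add(Rational(-1, 3), Mul(Rational(7, 6), A))) (Function('V')(A) = Mul(Add(Add(Mul(-7, Pow(21, -1)), Mul(A, Pow(6, -1))), A), Pow(Add(43, Mul(Rational(2, 3), A)), -1)) = Mul(Add(Add(Mul(-7, Rational(1, 21)), Mul(A, Rational(1, 6))), A), Pow(Add(43, Mul(Rational(2, 3), A)), -1)) = Mul(Add(Add(Rational(-1, 3), Mul(Rational(1, 6), A)), A), Pow(Add(43, Mul(Rational(2, 3), A)), -1)) = Mul(Add(Rational(-1, 3), Mul(Rational(7, 6), A)), Pow(Add(43, Mul(Rational(2, 3), A)), -1)) = Mul(Pow(Add(43, Mul(Rational(2, 3), A)), -1), Add(Rational(-1, 3), Mul(Rational(7, 6), A))))
Mul(1104, Function('V')(Function('y')(-1, 7))) = Mul(1104, Mul(Rational(1, 2), Pow(Add(129, Mul(2, Pow(Add(-2, -1), 2))), -1), Add(-2, Mul(7, Pow(Add(-2, -1), 2))))) = Mul(1104, Mul(Rational(1, 2), Pow(Add(129, Mul(2, Pow(-3, 2))), -1), Add(-2, Mul(7, Pow(-3, 2))))) = Mul(1104, Mul(Rational(1, 2), Pow(Add(129, Mul(2, 9)), -1), Add(-2, Mul(7, 9)))) = Mul(1104, Mul(Rational(1, 2), Pow(Add(129, 18), -1), Add(-2, 63))) = Mul(1104, Mul(Rational(1, 2), Pow(147, -1), 61)) = Mul(1104, Mul(Rational(1, 2), Rational(1, 147), 61)) = Mul(1104, Rational(61, 294)) = Rational(11224, 49)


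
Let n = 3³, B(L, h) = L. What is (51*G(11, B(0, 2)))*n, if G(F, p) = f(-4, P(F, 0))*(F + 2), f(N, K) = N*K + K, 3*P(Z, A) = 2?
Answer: -35802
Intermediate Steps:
n = 27
P(Z, A) = ⅔ (P(Z, A) = (⅓)*2 = ⅔)
f(N, K) = K + K*N (f(N, K) = K*N + K = K + K*N)
G(F, p) = -4 - 2*F (G(F, p) = (2*(1 - 4)/3)*(F + 2) = ((⅔)*(-3))*(2 + F) = -2*(2 + F) = -4 - 2*F)
(51*G(11, B(0, 2)))*n = (51*(-4 - 2*11))*27 = (51*(-4 - 22))*27 = (51*(-26))*27 = -1326*27 = -35802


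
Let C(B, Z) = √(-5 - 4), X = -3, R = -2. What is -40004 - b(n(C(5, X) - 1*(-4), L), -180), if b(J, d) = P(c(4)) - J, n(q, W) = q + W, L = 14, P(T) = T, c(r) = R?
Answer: -39984 + 3*I ≈ -39984.0 + 3.0*I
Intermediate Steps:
c(r) = -2
C(B, Z) = 3*I (C(B, Z) = √(-9) = 3*I)
n(q, W) = W + q
b(J, d) = -2 - J
-40004 - b(n(C(5, X) - 1*(-4), L), -180) = -40004 - (-2 - (14 + (3*I - 1*(-4)))) = -40004 - (-2 - (14 + (3*I + 4))) = -40004 - (-2 - (14 + (4 + 3*I))) = -40004 - (-2 - (18 + 3*I)) = -40004 - (-2 + (-18 - 3*I)) = -40004 - (-20 - 3*I) = -40004 + (20 + 3*I) = -39984 + 3*I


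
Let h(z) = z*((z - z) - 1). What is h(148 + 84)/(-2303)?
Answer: 232/2303 ≈ 0.10074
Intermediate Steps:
h(z) = -z (h(z) = z*(0 - 1) = z*(-1) = -z)
h(148 + 84)/(-2303) = -(148 + 84)/(-2303) = -1*232*(-1/2303) = -232*(-1/2303) = 232/2303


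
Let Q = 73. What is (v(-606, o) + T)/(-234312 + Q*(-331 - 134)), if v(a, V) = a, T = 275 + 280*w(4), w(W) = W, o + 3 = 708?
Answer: -263/89419 ≈ -0.0029412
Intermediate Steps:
o = 705 (o = -3 + 708 = 705)
T = 1395 (T = 275 + 280*4 = 275 + 1120 = 1395)
(v(-606, o) + T)/(-234312 + Q*(-331 - 134)) = (-606 + 1395)/(-234312 + 73*(-331 - 134)) = 789/(-234312 + 73*(-465)) = 789/(-234312 - 33945) = 789/(-268257) = 789*(-1/268257) = -263/89419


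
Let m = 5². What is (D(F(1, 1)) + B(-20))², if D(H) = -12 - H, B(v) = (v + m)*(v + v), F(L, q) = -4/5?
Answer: 1115136/25 ≈ 44605.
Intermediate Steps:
F(L, q) = -⅘ (F(L, q) = -4*⅕ = -⅘)
m = 25
B(v) = 2*v*(25 + v) (B(v) = (v + 25)*(v + v) = (25 + v)*(2*v) = 2*v*(25 + v))
(D(F(1, 1)) + B(-20))² = ((-12 - 1*(-⅘)) + 2*(-20)*(25 - 20))² = ((-12 + ⅘) + 2*(-20)*5)² = (-56/5 - 200)² = (-1056/5)² = 1115136/25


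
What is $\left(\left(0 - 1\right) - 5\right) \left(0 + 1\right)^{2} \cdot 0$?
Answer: $0$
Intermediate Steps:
$\left(\left(0 - 1\right) - 5\right) \left(0 + 1\right)^{2} \cdot 0 = \left(-1 - 5\right) 1^{2} \cdot 0 = \left(-6\right) 1 \cdot 0 = \left(-6\right) 0 = 0$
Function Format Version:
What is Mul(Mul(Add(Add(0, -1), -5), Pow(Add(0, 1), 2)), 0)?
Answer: 0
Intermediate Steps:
Mul(Mul(Add(Add(0, -1), -5), Pow(Add(0, 1), 2)), 0) = Mul(Mul(Add(-1, -5), Pow(1, 2)), 0) = Mul(Mul(-6, 1), 0) = Mul(-6, 0) = 0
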